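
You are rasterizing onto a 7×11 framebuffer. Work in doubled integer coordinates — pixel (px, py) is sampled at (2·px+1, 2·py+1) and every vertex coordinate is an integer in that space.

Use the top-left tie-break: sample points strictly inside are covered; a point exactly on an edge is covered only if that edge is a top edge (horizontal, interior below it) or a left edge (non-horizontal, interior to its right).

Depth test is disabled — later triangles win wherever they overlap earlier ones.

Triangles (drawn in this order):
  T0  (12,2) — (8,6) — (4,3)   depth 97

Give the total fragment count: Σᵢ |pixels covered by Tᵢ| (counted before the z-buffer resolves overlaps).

T0:
  2·area = 28
  edge (12, 2)→(8, 6): d=(-4,4) right/bottom  bias=-1
  edge (8, 6)→(4, 3): d=(-4,-3) top-left  bias=+0
  edge (4, 3)→(12, 2): d=(8,-1) top-left  bias=+0
    (6,0)@(13, 1): e=[0,35,-7] → ·  [on edge]
    (2,1)@(5, 3): e=[24,3,1] → █
    (3,1)@(7, 3): e=[16,9,3] → █
    (4,1)@(9, 3): e=[8,15,5] → █
    (5,1)@(11, 3): e=[0,21,7] → ·  [on edge]
    (2,2)@(5, 5): e=[16,-5,17] → ·
    (3,2)@(7, 5): e=[8,1,19] → █
    (4,2)@(9, 5): e=[0,7,21] → ·  [on edge]
    (3,3)@(7, 7): e=[0,-7,35] → ·  [on edge]
    (2,4)@(5, 9): e=[0,-21,49] → ·  [on edge]
    (1,5)@(3, 11): e=[0,-35,63] → ·  [on edge]
    (0,6)@(1, 13): e=[0,-49,77] → ·  [on edge]
  covered (4 px):
    · · · · · · ·
    · · █ █ █ · ·
    · · · █ · · ·
    · · · · · · ·
    · · · · · · ·
    · · · · · · ·
    · · · · · · ·
    · · · · · · ·
    · · · · · · ·
    · · · · · · ·
    · · · · · · ·

Answer: 4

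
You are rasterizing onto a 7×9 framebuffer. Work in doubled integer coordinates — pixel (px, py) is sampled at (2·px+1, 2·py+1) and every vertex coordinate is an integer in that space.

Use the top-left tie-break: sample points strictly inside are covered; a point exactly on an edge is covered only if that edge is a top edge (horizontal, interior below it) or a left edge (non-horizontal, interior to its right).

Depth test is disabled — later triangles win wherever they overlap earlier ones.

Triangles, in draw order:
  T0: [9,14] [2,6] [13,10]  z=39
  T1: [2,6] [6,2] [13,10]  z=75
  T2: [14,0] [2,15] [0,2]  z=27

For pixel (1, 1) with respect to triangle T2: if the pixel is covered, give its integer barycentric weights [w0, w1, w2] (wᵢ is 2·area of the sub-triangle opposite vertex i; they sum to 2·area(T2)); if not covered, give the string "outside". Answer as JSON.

T0:
  2·area = 60
  edge (9, 14)→(2, 6): d=(-7,-8) top-left  bias=+0
  edge (2, 6)→(13, 10): d=(11,4) right/bottom  bias=-1
  edge (13, 10)→(9, 14): d=(-4,4) right/bottom  bias=-1
    (1,3)@(3, 7): e=[1,7,52] → #
    (2,3)@(5, 7): e=[17,-1,44] → ·
    (1,4)@(3, 9): e=[-13,29,44] → ·
    (2,4)@(5, 9): e=[3,21,36] → #
    (3,4)@(7, 9): e=[19,13,28] → #
    (4,4)@(9, 9): e=[35,5,20] → #
    (5,4)@(11, 9): e=[51,-3,12] → ·
    (2,5)@(5, 11): e=[-11,43,28] → ·
    (3,5)@(7, 11): e=[5,35,20] → #
    (5,5)@(11, 11): e=[37,19,4] → #
    (6,5)@(13, 11): e=[53,11,-4] → ·
    (3,6)@(7, 13): e=[-9,57,12] → ·
  covered (8 px):
    · · · · · · ·
    · · · · · · ·
    · · · · · · ·
    · # · · · · ·
    · · # # # · ·
    · · · # # # ·
    · · · · # · ·
    · · · · · · ·
    · · · · · · ·
T1:
  2·area = 60
  edge (2, 6)→(6, 2): d=(4,-4) top-left  bias=+0
  edge (6, 2)→(13, 10): d=(7,8) right/bottom  bias=-1
  edge (13, 10)→(2, 6): d=(-11,-4) top-left  bias=+0
    (3,0)@(7, 1): e=[0,-15,75] → ·  [on edge]
    (2,1)@(5, 3): e=[0,15,45] → #  [on edge]
    (3,1)@(7, 3): e=[8,-1,53] → ·
    (1,2)@(3, 5): e=[0,45,15] → #  [on edge]
    (3,2)@(7, 5): e=[16,13,31] → #
    (4,2)@(9, 5): e=[24,-3,39] → ·
    (0,3)@(1, 7): e=[0,75,-15] → ·  [on edge]
    (1,3)@(3, 7): e=[8,59,-7] → ·
    (2,3)@(5, 7): e=[16,43,1] → #
    (4,3)@(9, 7): e=[32,11,17] → #
    (5,3)@(11, 7): e=[40,-5,25] → ·
    (2,4)@(5, 9): e=[24,57,-21] → ·
  covered (8 px):
    · · · · · · ·
    · · # · · · ·
    · # # # · · ·
    · · # # # · ·
    · · · · · # ·
    · · · · · · ·
    · · · · · · ·
    · · · · · · ·
    · · · · · · ·
T2:
  2·area = 186
  edge (14, 0)→(2, 15): d=(-12,15) right/bottom  bias=-1
  edge (2, 15)→(0, 2): d=(-2,-13) top-left  bias=+0
  edge (0, 2)→(14, 0): d=(14,-2) top-left  bias=+0
    (3,0)@(7, 1): e=[93,93,0] → #  [on edge]
    (4,0)@(9, 1): e=[63,119,4] → #
    (5,0)@(11, 1): e=[33,145,8] → #
    (6,0)@(13, 1): e=[3,171,12] → #
    (0,1)@(1, 3): e=[159,11,16] → #
    (1,1)@(3, 3): e=[129,37,20] → #
    (2,1)@(5, 3): e=[99,63,24] → #
    (6,1)@(13, 3): e=[-21,167,40] → ·
    (0,2)@(1, 5): e=[135,7,44] → #
    (5,2)@(11, 5): e=[-15,137,64] → ·
    (0,3)@(1, 7): e=[111,3,72] → #
    (4,3)@(9, 7): e=[-9,107,88] → ·
  covered (24 px):
    · · · # # # #
    # # # # # # ·
    # # # # # · ·
    # # # # · · ·
    · # # · · · ·
    · # # · · · ·
    · # · · · · ·
    · · · · · · ·
    · · · · · · ·

Result: [37,20,129]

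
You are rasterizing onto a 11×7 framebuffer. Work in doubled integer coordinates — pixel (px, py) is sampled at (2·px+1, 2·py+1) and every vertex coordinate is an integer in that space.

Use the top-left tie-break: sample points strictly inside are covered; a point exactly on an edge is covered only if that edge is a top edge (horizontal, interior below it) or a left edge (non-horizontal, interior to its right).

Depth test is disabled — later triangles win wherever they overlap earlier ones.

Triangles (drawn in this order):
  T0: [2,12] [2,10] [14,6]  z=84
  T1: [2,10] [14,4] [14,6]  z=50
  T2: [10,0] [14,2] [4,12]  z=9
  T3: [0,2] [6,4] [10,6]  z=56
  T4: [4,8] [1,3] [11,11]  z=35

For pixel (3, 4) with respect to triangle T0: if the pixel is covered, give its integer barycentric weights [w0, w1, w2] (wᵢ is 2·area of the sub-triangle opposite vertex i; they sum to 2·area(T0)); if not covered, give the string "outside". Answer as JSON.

T0:
  2·area = 24
  edge (2, 12)→(2, 10): d=(0,-2) top-left  bias=+0
  edge (2, 10)→(14, 6): d=(12,-4) top-left  bias=+0
  edge (14, 6)→(2, 12): d=(-12,6) right/bottom  bias=-1
    (8,2)@(17, 5): e=[30,0,-6] → .  [on edge]
    (5,3)@(11, 7): e=[18,0,6] → X  [on edge]
    (6,3)@(13, 7): e=[22,8,-6] → .
    (2,4)@(5, 9): e=[6,0,18] → X  [on edge]
    (3,4)@(7, 9): e=[10,8,6] → X
    (4,4)@(9, 9): e=[14,16,-6] → .
    (5,4)@(11, 9): e=[18,24,-18] → .
    (1,5)@(3, 11): e=[2,16,6] → X
    (2,5)@(5, 11): e=[6,24,-6] → .
    (3,5)@(7, 11): e=[10,32,-18] → .
    (1,6)@(3, 13): e=[2,40,-18] → .
  covered (4 px):
    . . . . . . . . . . .
    . . . . . . . . . . .
    . . . . . . . . . . .
    . . . . . X . . . . .
    . . X X . . . . . . .
    . X . . . . . . . . .
    . . . . . . . . . . .
T1:
  2·area = 24
  edge (2, 10)→(14, 4): d=(12,-6) top-left  bias=+0
  edge (14, 4)→(14, 6): d=(0,2) right/bottom  bias=-1
  edge (14, 6)→(2, 10): d=(-12,4) right/bottom  bias=-1
    (6,2)@(13, 5): e=[6,2,16] → X
    (7,2)@(15, 5): e=[18,-2,8] → .
    (8,2)@(17, 5): e=[30,-6,0] → .  [on edge]
    (4,3)@(9, 7): e=[6,10,8] → X
    (5,3)@(11, 7): e=[18,6,0] → .  [on edge]
    (6,3)@(13, 7): e=[30,2,-8] → .
    (2,4)@(5, 9): e=[6,18,0] → .  [on edge]
    (4,4)@(9, 9): e=[30,10,-16] → .
  covered (2 px):
    . . . . . . . . . . .
    . . . . . . . . . . .
    . . . . . . X . . . .
    . . . . X . . . . . .
    . . . . . . . . . . .
    . . . . . . . . . . .
    . . . . . . . . . . .
T2:
  2·area = 60
  edge (10, 0)→(14, 2): d=(4,2) right/bottom  bias=-1
  edge (14, 2)→(4, 12): d=(-10,10) right/bottom  bias=-1
  edge (4, 12)→(10, 0): d=(6,-12) top-left  bias=+0
    (5,0)@(11, 1): e=[2,40,18] → X
    (6,0)@(13, 1): e=[-2,20,42] → .
    (7,0)@(15, 1): e=[-6,0,66] → .  [on edge]
    (4,1)@(9, 3): e=[14,40,6] → X
    (6,1)@(13, 3): e=[6,0,54] → .  [on edge]
    (4,2)@(9, 5): e=[22,20,18] → X
    (5,2)@(11, 5): e=[18,0,42] → .  [on edge]
    (3,3)@(7, 7): e=[34,20,6] → X
    (4,3)@(9, 7): e=[30,0,30] → .  [on edge]
    (3,4)@(7, 9): e=[42,0,18] → .  [on edge]
    (2,5)@(5, 11): e=[54,0,6] → .  [on edge]
    (1,6)@(3, 13): e=[66,0,-6] → .  [on edge]
  covered (5 px):
    . . . . . X . . . . .
    . . . . X X . . . . .
    . . . . X . . . . . .
    . . . X . . . . . . .
    . . . . . . . . . . .
    . . . . . . . . . . .
    . . . . . . . . . . .
T3:
  2·area = 4
  edge (0, 2)→(6, 4): d=(6,2) right/bottom  bias=-1
  edge (6, 4)→(10, 6): d=(4,2) right/bottom  bias=-1
  edge (10, 6)→(0, 2): d=(-10,-4) top-left  bias=+0
    (1,1)@(3, 3): e=[0,2,2] → .  [on edge]
    (4,2)@(9, 5): e=[0,-2,6] → .  [on edge]
    (7,3)@(15, 7): e=[0,-6,10] → .  [on edge]
    (10,4)@(21, 9): e=[0,-10,14] → .  [on edge]
  covered (0 px):
    . . . . . . . . . . .
    . . . . . . . . . . .
    . . . . . . . . . . .
    . . . . . . . . . . .
    . . . . . . . . . . .
    . . . . . . . . . . .
    . . . . . . . . . . .
T4:
  2·area = 26
  edge (4, 8)→(1, 3): d=(-3,-5) top-left  bias=+0
  edge (1, 3)→(11, 11): d=(10,8) right/bottom  bias=-1
  edge (11, 11)→(4, 8): d=(-7,-3) top-left  bias=+0
    (0,1)@(1, 3): e=[0,0,26] → .  [on edge]
    (1,2)@(3, 5): e=[4,4,18] → X
    (2,2)@(5, 5): e=[14,-12,24] → .
    (1,3)@(3, 7): e=[-2,24,4] → .
    (2,3)@(5, 7): e=[8,8,10] → X
    (3,3)@(7, 7): e=[18,-8,16] → .
    (2,4)@(5, 9): e=[2,28,-4] → .
    (3,4)@(7, 9): e=[12,12,2] → X
    (4,4)@(9, 9): e=[22,-4,8] → .
    (3,5)@(7, 11): e=[6,32,-12] → .
    (5,5)@(11, 11): e=[26,0,0] → .  [on edge]
    (3,6)@(7, 13): e=[0,52,-26] → .  [on edge]
  covered (3 px):
    . . . . . . . . . . .
    . . . . . . . . . . .
    . X . . . . . . . . .
    . . X . . . . . . . .
    . . . X . . . . . . .
    . . . . . . . . . . .
    . . . . . . . . . . .

Answer: [8,6,10]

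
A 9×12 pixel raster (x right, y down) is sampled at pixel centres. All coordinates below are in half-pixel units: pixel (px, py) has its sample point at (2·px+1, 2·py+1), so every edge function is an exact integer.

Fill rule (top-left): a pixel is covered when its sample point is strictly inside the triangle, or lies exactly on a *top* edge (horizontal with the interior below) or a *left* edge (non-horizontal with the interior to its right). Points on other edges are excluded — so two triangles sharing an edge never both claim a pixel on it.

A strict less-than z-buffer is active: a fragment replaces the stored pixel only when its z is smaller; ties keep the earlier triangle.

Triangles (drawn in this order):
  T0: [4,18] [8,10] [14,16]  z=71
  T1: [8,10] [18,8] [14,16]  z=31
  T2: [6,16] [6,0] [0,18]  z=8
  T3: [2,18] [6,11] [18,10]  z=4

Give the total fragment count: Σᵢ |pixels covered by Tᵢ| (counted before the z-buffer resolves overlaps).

T0:
  2·area = 72
  edge (4, 18)→(8, 10): d=(4,-8) top-left  bias=+0
  edge (8, 10)→(14, 16): d=(6,6) right/bottom  bias=-1
  edge (14, 16)→(4, 18): d=(-10,2) right/bottom  bias=-1
    (0,1)@(1, 3): e=[-84,0,156] → ·  [on edge]
    (1,2)@(3, 5): e=[-60,0,132] → ·  [on edge]
    (2,3)@(5, 7): e=[-36,0,108] → ·  [on edge]
    (3,4)@(7, 9): e=[-12,0,84] → ·  [on edge]
    (4,5)@(9, 11): e=[12,0,60] → ·  [on edge]
    (3,6)@(7, 13): e=[4,24,44] → █
    (4,6)@(9, 13): e=[20,12,40] → █
    (5,6)@(11, 13): e=[36,0,36] → ·  [on edge]
    (3,7)@(7, 15): e=[12,36,24] → █
    (5,7)@(11, 15): e=[44,12,16] → █
    (6,7)@(13, 15): e=[60,0,12] → ·  [on edge]
    (2,8)@(5, 17): e=[4,60,8] → █
    (4,8)@(9, 17): e=[36,36,0] → ·  [on edge]
    (7,8)@(15, 17): e=[84,0,-12] → ·  [on edge]
    (8,9)@(17, 19): e=[108,0,-36] → ·  [on edge]
  covered (7 px):
    · · · · · · · · ·
    · · · · · · · · ·
    · · · · · · · · ·
    · · · · · · · · ·
    · · · · · · · · ·
    · · · · · · · · ·
    · · · █ █ · · · ·
    · · · █ █ █ · · ·
    · · █ █ · · · · ·
    · · · · · · · · ·
    · · · · · · · · ·
    · · · · · · · · ·
T1:
  2·area = 72
  edge (8, 10)→(18, 8): d=(10,-2) top-left  bias=+0
  edge (18, 8)→(14, 16): d=(-4,8) right/bottom  bias=-1
  edge (14, 16)→(8, 10): d=(-6,-6) top-left  bias=+0
    (0,1)@(1, 3): e=[-84,156,0] → ·  [on edge]
    (1,2)@(3, 5): e=[-60,132,0] → ·  [on edge]
    (2,3)@(5, 7): e=[-36,108,0] → ·  [on edge]
    (3,4)@(7, 9): e=[-12,84,0] → ·  [on edge]
    (6,4)@(13, 9): e=[0,36,36] → █  [on edge]
    (7,4)@(15, 9): e=[4,20,48] → █
    (8,4)@(17, 9): e=[8,4,60] → █
    (1,5)@(3, 11): e=[0,108,-36] → ·  [on edge]
    (4,5)@(9, 11): e=[12,60,0] → █  [on edge]
    (5,5)@(11, 11): e=[16,44,12] → █
    (8,5)@(17, 11): e=[28,-4,48] → ·
    (4,6)@(9, 13): e=[32,52,-12] → ·
    (5,6)@(11, 13): e=[36,36,0] → █  [on edge]
    (6,7)@(13, 15): e=[60,12,0] → █  [on edge]
    (7,8)@(15, 17): e=[84,-12,0] → ·  [on edge]
    (8,9)@(17, 19): e=[108,-36,0] → ·  [on edge]
  covered (11 px):
    · · · · · · · · ·
    · · · · · · · · ·
    · · · · · · · · ·
    · · · · · · · · ·
    · · · · · · █ █ █
    · · · · █ █ █ █ ·
    · · · · · █ █ █ ·
    · · · · · · █ · ·
    · · · · · · · · ·
    · · · · · · · · ·
    · · · · · · · · ·
    · · · · · · · · ·
T2:
  2·area = 96  (B↔C swapped to make it positive)
  edge (6, 16)→(0, 18): d=(-6,2) right/bottom  bias=-1
  edge (0, 18)→(6, 0): d=(6,-18) top-left  bias=+0
  edge (6, 0)→(6, 16): d=(0,16) right/bottom  bias=-1
    (2,1)@(5, 3): e=[80,0,16] → █  [on edge]
    (3,1)@(7, 3): e=[76,36,-16] → ·
    (2,2)@(5, 5): e=[68,12,16] → █
    (3,2)@(7, 5): e=[64,48,-16] → ·
    (2,3)@(5, 7): e=[56,24,16] → █
    (3,3)@(7, 7): e=[52,60,-16] → ·
    (1,4)@(3, 9): e=[48,0,48] → █  [on edge]
    (3,4)@(7, 9): e=[40,72,-16] → ·
    (1,5)@(3, 11): e=[36,12,48] → █
    (3,5)@(7, 11): e=[28,84,-16] → ·
    (1,6)@(3, 13): e=[24,24,48] → █
    (3,6)@(7, 13): e=[16,96,-16] → ·
    (7,6)@(15, 13): e=[0,240,-144] → ·  [on edge]
    (0,7)@(1, 15): e=[16,0,80] → █  [on edge]
    (4,7)@(9, 15): e=[0,144,-48] → ·  [on edge]
    (1,8)@(3, 17): e=[0,48,48] → ·  [on edge]
  covered (13 px):
    · · · · · · · · ·
    · · █ · · · · · ·
    · · █ · · · · · ·
    · · █ · · · · · ·
    · █ █ · · · · · ·
    · █ █ · · · · · ·
    · █ █ · · · · · ·
    █ █ █ · · · · · ·
    █ · · · · · · · ·
    · · · · · · · · ·
    · · · · · · · · ·
    · · · · · · · · ·
T3:
  2·area = 80
  edge (2, 18)→(6, 11): d=(4,-7) top-left  bias=+0
  edge (6, 11)→(18, 10): d=(12,-1) top-left  bias=+0
  edge (18, 10)→(2, 18): d=(-16,8) right/bottom  bias=-1
    (3,5)@(7, 11): e=[7,1,72] → █
    (4,5)@(9, 11): e=[21,3,56] → █
    (5,5)@(11, 11): e=[35,5,40] → █
    (6,5)@(13, 11): e=[49,7,24] → █
    (7,5)@(15, 11): e=[63,9,8] → █
    (8,5)@(17, 11): e=[77,11,-8] → ·
    (2,6)@(5, 13): e=[1,23,56] → █
    (6,6)@(13, 13): e=[57,31,-8] → ·
    (7,6)@(15, 13): e=[71,33,-24] → ·
    (2,7)@(5, 15): e=[9,47,24] → █
    (4,7)@(9, 15): e=[37,51,-8] → ·
    (5,7)@(11, 15): e=[51,53,-24] → ·
  covered (12 px):
    · · · · · · · · ·
    · · · · · · · · ·
    · · · · · · · · ·
    · · · · · · · · ·
    · · · · · · · · ·
    · · · █ █ █ █ █ ·
    · · █ █ █ █ · · ·
    · · █ █ · · · · ·
    · █ · · · · · · ·
    · · · · · · · · ·
    · · · · · · · · ·
    · · · · · · · · ·

Final: 43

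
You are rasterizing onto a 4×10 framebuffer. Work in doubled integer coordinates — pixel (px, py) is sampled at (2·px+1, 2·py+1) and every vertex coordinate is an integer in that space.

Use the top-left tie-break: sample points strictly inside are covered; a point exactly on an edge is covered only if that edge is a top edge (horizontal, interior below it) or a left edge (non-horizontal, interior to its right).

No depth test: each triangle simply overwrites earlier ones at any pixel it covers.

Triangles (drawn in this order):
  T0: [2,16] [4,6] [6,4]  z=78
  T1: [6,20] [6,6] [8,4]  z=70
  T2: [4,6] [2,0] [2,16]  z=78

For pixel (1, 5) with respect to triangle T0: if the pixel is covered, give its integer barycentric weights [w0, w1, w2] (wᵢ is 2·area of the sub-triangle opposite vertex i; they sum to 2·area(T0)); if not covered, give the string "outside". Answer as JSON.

T0:
  2·area = 16
  edge (2, 16)→(4, 6): d=(2,-10) top-left  bias=+0
  edge (4, 6)→(6, 4): d=(2,-2) top-left  bias=+0
  edge (6, 4)→(2, 16): d=(-4,12) right/bottom  bias=-1
    (2,0)@(5, 1): e=[0,-8,24] → ·  [on edge]
    (3,0)@(7, 1): e=[20,-4,0] → ·  [on edge]
    (3,1)@(7, 3): e=[24,0,-8] → ·  [on edge]
    (2,2)@(5, 5): e=[8,0,8] → #  [on edge]
    (3,2)@(7, 5): e=[28,4,-16] → ·
    (1,3)@(3, 7): e=[-8,0,24] → ·  [on edge]
    (2,3)@(5, 7): e=[12,4,0] → ·  [on edge]
    (0,4)@(1, 9): e=[-24,0,40] → ·  [on edge]
    (1,5)@(3, 11): e=[0,8,8] → #  [on edge]
    (2,5)@(5, 11): e=[20,12,-16] → ·
    (1,6)@(3, 13): e=[4,12,0] → ·  [on edge]
    (0,9)@(1, 19): e=[-4,20,0] → ·  [on edge]
  covered (2 px):
    · · · ·
    · · · ·
    · · # ·
    · · · ·
    · · · ·
    · # · ·
    · · · ·
    · · · ·
    · · · ·
    · · · ·
T1:
  2·area = 28
  edge (6, 20)→(6, 6): d=(0,-14) top-left  bias=+0
  edge (6, 6)→(8, 4): d=(2,-2) top-left  bias=+0
  edge (8, 4)→(6, 20): d=(-2,16) right/bottom  bias=-1
    (3,2)@(7, 5): e=[14,0,14] → #  [on edge]
    (2,3)@(5, 7): e=[-14,0,42] → ·  [on edge]
    (3,3)@(7, 7): e=[14,4,10] → #
    (1,4)@(3, 9): e=[-42,0,70] → ·  [on edge]
    (3,4)@(7, 9): e=[14,8,6] → #
    (0,5)@(1, 11): e=[-70,0,98] → ·  [on edge]
    (3,5)@(7, 11): e=[14,12,2] → #
    (3,6)@(7, 13): e=[14,16,-2] → ·
  covered (4 px):
    · · · ·
    · · · ·
    · · · #
    · · · #
    · · · #
    · · · #
    · · · ·
    · · · ·
    · · · ·
    · · · ·
T2:
  2·area = 32  (B↔C swapped to make it positive)
  edge (4, 6)→(2, 16): d=(-2,10) right/bottom  bias=-1
  edge (2, 16)→(2, 0): d=(0,-16) top-left  bias=+0
  edge (2, 0)→(4, 6): d=(2,6) right/bottom  bias=-1
    (2,0)@(5, 1): e=[0,48,-16] → ·  [on edge]
    (1,1)@(3, 3): e=[16,16,0] → ·  [on edge]
    (1,2)@(3, 5): e=[12,16,4] → #
    (2,2)@(5, 5): e=[-8,48,-8] → ·
    (1,3)@(3, 7): e=[8,16,8] → #
    (2,3)@(5, 7): e=[-12,48,-4] → ·
    (1,4)@(3, 9): e=[4,16,12] → #
    (2,4)@(5, 9): e=[-16,48,0] → ·  [on edge]
    (1,5)@(3, 11): e=[0,16,16] → ·  [on edge]
    (3,7)@(7, 15): e=[-48,80,0] → ·  [on edge]
  covered (3 px):
    · · · ·
    · · · ·
    · # · ·
    · # · ·
    · # · ·
    · · · ·
    · · · ·
    · · · ·
    · · · ·
    · · · ·

Answer: [8,8,0]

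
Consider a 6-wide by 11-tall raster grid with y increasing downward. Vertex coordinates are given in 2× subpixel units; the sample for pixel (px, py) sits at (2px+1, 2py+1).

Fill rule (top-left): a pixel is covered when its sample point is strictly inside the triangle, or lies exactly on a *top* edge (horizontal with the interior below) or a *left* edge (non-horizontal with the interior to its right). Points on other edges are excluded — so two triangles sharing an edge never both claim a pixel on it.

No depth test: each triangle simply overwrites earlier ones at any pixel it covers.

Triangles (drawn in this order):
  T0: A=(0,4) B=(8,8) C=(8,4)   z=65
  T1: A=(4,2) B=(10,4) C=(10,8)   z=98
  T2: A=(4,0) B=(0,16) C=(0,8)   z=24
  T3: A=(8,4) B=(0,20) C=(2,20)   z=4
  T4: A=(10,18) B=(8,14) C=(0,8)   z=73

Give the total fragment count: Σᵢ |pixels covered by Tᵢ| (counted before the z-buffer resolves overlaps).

T0:
  2·area = 32  (B↔C swapped to make it positive)
  edge (0, 4)→(8, 4): d=(8,0) top-left  bias=+0
  edge (8, 4)→(8, 8): d=(0,4) right/bottom  bias=-1
  edge (8, 8)→(0, 4): d=(-8,-4) top-left  bias=+0
    (1,2)@(3, 5): e=[8,20,4] → █
    (2,2)@(5, 5): e=[8,12,12] → █
    (3,2)@(7, 5): e=[8,4,20] → █
    (4,2)@(9, 5): e=[8,-4,28] → ·
    (1,3)@(3, 7): e=[24,20,-12] → ·
    (2,3)@(5, 7): e=[24,12,-4] → ·
    (3,3)@(7, 7): e=[24,4,4] → █
    (4,3)@(9, 7): e=[24,-4,12] → ·
    (3,4)@(7, 9): e=[40,4,-12] → ·
  covered (4 px):
    · · · · · ·
    · · · · · ·
    · █ █ █ · ·
    · · · █ · ·
    · · · · · ·
    · · · · · ·
    · · · · · ·
    · · · · · ·
    · · · · · ·
    · · · · · ·
    · · · · · ·
T1:
  2·area = 24
  edge (4, 2)→(10, 4): d=(6,2) right/bottom  bias=-1
  edge (10, 4)→(10, 8): d=(0,4) right/bottom  bias=-1
  edge (10, 8)→(4, 2): d=(-6,-6) top-left  bias=+0
    (0,0)@(1, 1): e=[0,36,-12] → ·  [on edge]
    (1,0)@(3, 1): e=[-4,28,0] → ·  [on edge]
    (2,1)@(5, 3): e=[4,20,0] → █  [on edge]
    (3,1)@(7, 3): e=[0,12,12] → ·  [on edge]
    (2,2)@(5, 5): e=[16,20,-12] → ·
    (3,2)@(7, 5): e=[12,12,0] → █  [on edge]
    (4,2)@(9, 5): e=[8,4,12] → █
    (5,2)@(11, 5): e=[4,-4,24] → ·
    (3,3)@(7, 7): e=[24,12,-12] → ·
    (4,3)@(9, 7): e=[20,4,0] → █  [on edge]
    (5,3)@(11, 7): e=[16,-4,12] → ·
    (4,4)@(9, 9): e=[32,4,-12] → ·
    (5,4)@(11, 9): e=[28,-4,0] → ·  [on edge]
  covered (4 px):
    · · · · · ·
    · · █ · · ·
    · · · █ █ ·
    · · · · █ ·
    · · · · · ·
    · · · · · ·
    · · · · · ·
    · · · · · ·
    · · · · · ·
    · · · · · ·
    · · · · · ·
T2:
  2·area = 32
  edge (4, 0)→(0, 16): d=(-4,16) right/bottom  bias=-1
  edge (0, 16)→(0, 8): d=(0,-8) top-left  bias=+0
  edge (0, 8)→(4, 0): d=(4,-8) top-left  bias=+0
    (1,1)@(3, 3): e=[4,24,4] → █
    (2,1)@(5, 3): e=[-28,40,20] → ·
    (1,2)@(3, 5): e=[-4,24,12] → ·
    (0,3)@(1, 7): e=[20,8,4] → █
    (1,3)@(3, 7): e=[-12,24,20] → ·
    (0,4)@(1, 9): e=[12,8,12] → █
    (1,4)@(3, 9): e=[-20,24,28] → ·
    (0,5)@(1, 11): e=[4,8,20] → █
    (1,5)@(3, 11): e=[-28,24,36] → ·
    (0,6)@(1, 13): e=[-4,8,28] → ·
  covered (4 px):
    · · · · · ·
    · █ · · · ·
    · · · · · ·
    █ · · · · ·
    █ · · · · ·
    █ · · · · ·
    · · · · · ·
    · · · · · ·
    · · · · · ·
    · · · · · ·
    · · · · · ·
T3:
  2·area = 32  (B↔C swapped to make it positive)
  edge (8, 4)→(2, 20): d=(-6,16) right/bottom  bias=-1
  edge (2, 20)→(0, 20): d=(-2,0) right/bottom  bias=-1
  edge (0, 20)→(8, 4): d=(8,-16) top-left  bias=+0
    (2,5)@(5, 11): e=[6,18,8] → █
    (3,5)@(7, 11): e=[-26,18,40] → ·
    (2,6)@(5, 13): e=[-6,14,24] → ·
    (1,7)@(3, 15): e=[14,10,8] → █
    (2,7)@(5, 15): e=[-18,10,40] → ·
    (1,8)@(3, 17): e=[2,6,24] → █
    (2,8)@(5, 17): e=[-30,6,56] → ·
    (0,9)@(1, 19): e=[22,2,8] → █
    (1,9)@(3, 19): e=[-10,2,40] → ·
    (0,10)@(1, 21): e=[10,-2,24] → ·
  covered (4 px):
    · · · · · ·
    · · · · · ·
    · · · · · ·
    · · · · · ·
    · · · · · ·
    · · █ · · ·
    · · · · · ·
    · █ · · · ·
    · █ · · · ·
    █ · · · · ·
    · · · · · ·
T4:
  2·area = 20  (B↔C swapped to make it positive)
  edge (10, 18)→(0, 8): d=(-10,-10) top-left  bias=+0
  edge (0, 8)→(8, 14): d=(8,6) right/bottom  bias=-1
  edge (8, 14)→(10, 18): d=(2,4) right/bottom  bias=-1
    (0,4)@(1, 9): e=[0,2,18] → █  [on edge]
    (1,4)@(3, 9): e=[20,-10,10] → ·
    (0,5)@(1, 11): e=[-20,18,22] → ·
    (1,5)@(3, 11): e=[0,6,14] → █  [on edge]
    (2,5)@(5, 11): e=[20,-6,6] → ·
    (1,6)@(3, 13): e=[-20,22,18] → ·
    (2,6)@(5, 13): e=[0,10,10] → █  [on edge]
    (3,6)@(7, 13): e=[20,-2,2] → ·
    (2,7)@(5, 15): e=[-20,26,14] → ·
    (3,7)@(7, 15): e=[0,14,6] → █  [on edge]
    (4,7)@(9, 15): e=[20,2,-2] → ·
    (3,8)@(7, 17): e=[-20,30,10] → ·
    (4,8)@(9, 17): e=[0,18,2] → █  [on edge]
    (5,9)@(11, 19): e=[0,22,-2] → ·  [on edge]
  covered (5 px):
    · · · · · ·
    · · · · · ·
    · · · · · ·
    · · · · · ·
    █ · · · · ·
    · █ · · · ·
    · · █ · · ·
    · · · █ · ·
    · · · · █ ·
    · · · · · ·
    · · · · · ·

Final: 21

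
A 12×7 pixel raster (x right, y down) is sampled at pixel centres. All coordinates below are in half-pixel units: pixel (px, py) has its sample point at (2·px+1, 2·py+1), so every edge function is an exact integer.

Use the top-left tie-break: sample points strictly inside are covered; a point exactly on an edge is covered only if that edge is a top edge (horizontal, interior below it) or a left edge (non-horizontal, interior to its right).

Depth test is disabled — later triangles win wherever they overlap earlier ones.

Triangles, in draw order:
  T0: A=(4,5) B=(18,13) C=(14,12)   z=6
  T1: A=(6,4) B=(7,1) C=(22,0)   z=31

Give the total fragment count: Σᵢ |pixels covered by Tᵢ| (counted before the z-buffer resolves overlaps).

T0:
  2·area = 18
  edge (4, 5)→(18, 13): d=(14,8) right/bottom  bias=-1
  edge (18, 13)→(14, 12): d=(-4,-1) top-left  bias=+0
  edge (14, 12)→(4, 5): d=(-10,-7) top-left  bias=+0
    (3,3)@(7, 7): e=[4,13,1] → █
    (4,3)@(9, 7): e=[-12,15,15] → ·
    (3,4)@(7, 9): e=[32,5,-19] → ·
    (5,4)@(11, 9): e=[0,9,9] → ·  [on edge]
    (6,5)@(13, 11): e=[12,3,3] → █
    (7,5)@(15, 11): e=[-4,5,17] → ·
    (6,6)@(13, 13): e=[40,-5,-17] → ·
  covered (2 px):
    · · · · · · · · · · · ·
    · · · · · · · · · · · ·
    · · · · · · · · · · · ·
    · · · █ · · · · · · · ·
    · · · · · · · · · · · ·
    · · · · · · █ · · · · ·
    · · · · · · · · · · · ·
T1:
  2·area = 44
  edge (6, 4)→(7, 1): d=(1,-3) top-left  bias=+0
  edge (7, 1)→(22, 0): d=(15,-1) top-left  bias=+0
  edge (22, 0)→(6, 4): d=(-16,4) right/bottom  bias=-1
    (3,0)@(7, 1): e=[0,0,44] → █  [on edge]
    (4,0)@(9, 1): e=[6,2,36] → █
    (5,0)@(11, 1): e=[12,4,28] → █
    (6,0)@(13, 1): e=[18,6,20] → █
    (7,0)@(15, 1): e=[24,8,12] → █
    (8,0)@(17, 1): e=[30,10,4] → █
    (9,0)@(19, 1): e=[36,12,-4] → ·
    (3,1)@(7, 3): e=[2,30,12] → █
    (5,1)@(11, 3): e=[14,34,-4] → ·
    (6,1)@(13, 3): e=[20,36,-12] → ·
    (7,1)@(15, 3): e=[26,38,-20] → ·
    (8,1)@(17, 3): e=[32,40,-28] → ·
    (2,3)@(5, 7): e=[0,88,-44] → ·  [on edge]
    (1,6)@(3, 13): e=[0,176,-132] → ·  [on edge]
  covered (8 px):
    · · · █ █ █ █ █ █ · · ·
    · · · █ █ · · · · · · ·
    · · · · · · · · · · · ·
    · · · · · · · · · · · ·
    · · · · · · · · · · · ·
    · · · · · · · · · · · ·
    · · · · · · · · · · · ·

Answer: 10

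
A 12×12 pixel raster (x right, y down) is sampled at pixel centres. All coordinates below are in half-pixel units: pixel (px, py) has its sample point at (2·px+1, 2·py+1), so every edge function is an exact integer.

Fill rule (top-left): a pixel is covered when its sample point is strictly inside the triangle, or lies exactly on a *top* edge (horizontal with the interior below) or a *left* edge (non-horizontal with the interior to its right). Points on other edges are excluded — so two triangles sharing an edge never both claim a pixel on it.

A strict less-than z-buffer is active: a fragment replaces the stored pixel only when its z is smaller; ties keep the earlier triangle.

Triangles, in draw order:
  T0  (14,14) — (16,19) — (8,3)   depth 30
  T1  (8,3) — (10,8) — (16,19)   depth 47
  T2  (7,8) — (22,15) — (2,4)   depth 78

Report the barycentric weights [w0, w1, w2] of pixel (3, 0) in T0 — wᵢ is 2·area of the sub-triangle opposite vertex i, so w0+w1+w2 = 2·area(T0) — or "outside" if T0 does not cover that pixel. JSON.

T0:
  2·area = 8
  edge (14, 14)→(16, 19): d=(2,5) right/bottom  bias=-1
  edge (16, 19)→(8, 3): d=(-8,-16) top-left  bias=+0
  edge (8, 3)→(14, 14): d=(6,11) right/bottom  bias=-1
    (3,0)@(7, 1): e=[9,0,-1] → ·  [on edge]
    (4,2)@(9, 5): e=[7,0,1] → █  [on edge]
    (5,2)@(11, 5): e=[-3,32,-21] → ·
    (4,3)@(9, 7): e=[11,-16,13] → ·
    (5,4)@(11, 9): e=[5,0,3] → █  [on edge]
    (6,4)@(13, 9): e=[-5,32,-19] → ·
    (5,5)@(11, 11): e=[9,-16,15] → ·
    (6,6)@(13, 13): e=[3,0,5] → █  [on edge]
    (7,6)@(15, 13): e=[-7,32,-17] → ·
    (6,7)@(13, 15): e=[7,-16,17] → ·
    (7,8)@(15, 17): e=[1,0,7] → █  [on edge]
    (8,8)@(17, 17): e=[-9,32,-15] → ·
    (8,10)@(17, 21): e=[-1,0,9] → ·  [on edge]
  covered (4 px):
    · · · · · · · · · · · ·
    · · · · · · · · · · · ·
    · · · · █ · · · · · · ·
    · · · · · · · · · · · ·
    · · · · · █ · · · · · ·
    · · · · · · · · · · · ·
    · · · · · · █ · · · · ·
    · · · · · · · · · · · ·
    · · · · · · · █ · · · ·
    · · · · · · · · · · · ·
    · · · · · · · · · · · ·
    · · · · · · · · · · · ·
T1:
  2·area = 8  (B↔C swapped to make it positive)
  edge (8, 3)→(16, 19): d=(8,16) right/bottom  bias=-1
  edge (16, 19)→(10, 8): d=(-6,-11) top-left  bias=+0
  edge (10, 8)→(8, 3): d=(-2,-5) top-left  bias=+0
    (3,0)@(7, 1): e=[0,9,-1] → ·  [on edge]
    (4,2)@(9, 5): e=[0,7,1] → ·  [on edge]
    (5,4)@(11, 9): e=[0,5,3] → ·  [on edge]
    (6,6)@(13, 13): e=[0,3,5] → ·  [on edge]
    (7,8)@(15, 17): e=[0,1,7] → ·  [on edge]
    (8,10)@(17, 21): e=[0,-1,9] → ·  [on edge]
  covered (0 px):
    · · · · · · · · · · · ·
    · · · · · · · · · · · ·
    · · · · · · · · · · · ·
    · · · · · · · · · · · ·
    · · · · · · · · · · · ·
    · · · · · · · · · · · ·
    · · · · · · · · · · · ·
    · · · · · · · · · · · ·
    · · · · · · · · · · · ·
    · · · · · · · · · · · ·
    · · · · · · · · · · · ·
    · · · · · · · · · · · ·
T2:
  2·area = 25  (B↔C swapped to make it positive)
  edge (7, 8)→(2, 4): d=(-5,-4) top-left  bias=+0
  edge (2, 4)→(22, 15): d=(20,11) right/bottom  bias=-1
  edge (22, 15)→(7, 8): d=(-15,-7) top-left  bias=+0
    (3,3)@(7, 7): e=[5,5,15] → █
    (4,3)@(9, 7): e=[13,-17,29] → ·
    (3,4)@(7, 9): e=[-5,45,-15] → ·
    (5,4)@(11, 9): e=[11,1,13] → █
    (6,4)@(13, 9): e=[19,-21,27] → ·
    (5,5)@(11, 11): e=[1,41,-17] → ·
  covered (2 px):
    · · · · · · · · · · · ·
    · · · · · · · · · · · ·
    · · · · · · · · · · · ·
    · · · █ · · · · · · · ·
    · · · · · █ · · · · · ·
    · · · · · · · · · · · ·
    · · · · · · · · · · · ·
    · · · · · · · · · · · ·
    · · · · · · · · · · · ·
    · · · · · · · · · · · ·
    · · · · · · · · · · · ·
    · · · · · · · · · · · ·

Answer: "outside"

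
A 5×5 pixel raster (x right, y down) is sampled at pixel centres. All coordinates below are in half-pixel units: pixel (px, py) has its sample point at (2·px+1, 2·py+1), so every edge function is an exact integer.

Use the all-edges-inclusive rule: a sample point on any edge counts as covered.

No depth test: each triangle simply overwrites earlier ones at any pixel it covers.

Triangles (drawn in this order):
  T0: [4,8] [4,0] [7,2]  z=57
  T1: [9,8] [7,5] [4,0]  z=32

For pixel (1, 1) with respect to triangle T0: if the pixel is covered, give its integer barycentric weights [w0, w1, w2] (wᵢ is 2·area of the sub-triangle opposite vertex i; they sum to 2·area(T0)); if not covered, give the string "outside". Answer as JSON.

T0:
  2·area = 24
  edge (4, 8)→(4, 0): d=(0,-8) inclusive
  edge (4, 0)→(7, 2): d=(3,2) inclusive
  edge (7, 2)→(4, 8): d=(-3,6) inclusive
    (2,0)@(5, 1): e=[8,1,15] → #
    (3,0)@(7, 1): e=[24,-3,3] → ·
    (2,1)@(5, 3): e=[8,7,9] → #
    (3,1)@(7, 3): e=[24,3,-3] → ·
    (2,2)@(5, 5): e=[8,13,3] → #
    (3,2)@(7, 5): e=[24,9,-9] → ·
    (2,3)@(5, 7): e=[8,19,-3] → ·
  covered (3 px):
    · · # · ·
    · · # · ·
    · · # · ·
    · · · · ·
    · · · · ·
T1:
  2·area = 1
  edge (9, 8)→(7, 5): d=(-2,-3) inclusive
  edge (7, 5)→(4, 0): d=(-3,-5) inclusive
  edge (4, 0)→(9, 8): d=(5,8) inclusive
    (3,2)@(7, 5): e=[0,0,1] → #  [on edge]
    (4,2)@(9, 5): e=[6,10,-15] → ·
    (3,3)@(7, 7): e=[-4,-6,11] → ·
  covered (1 px):
    · · · · ·
    · · · · ·
    · · · # ·
    · · · · ·
    · · · · ·

Answer: "outside"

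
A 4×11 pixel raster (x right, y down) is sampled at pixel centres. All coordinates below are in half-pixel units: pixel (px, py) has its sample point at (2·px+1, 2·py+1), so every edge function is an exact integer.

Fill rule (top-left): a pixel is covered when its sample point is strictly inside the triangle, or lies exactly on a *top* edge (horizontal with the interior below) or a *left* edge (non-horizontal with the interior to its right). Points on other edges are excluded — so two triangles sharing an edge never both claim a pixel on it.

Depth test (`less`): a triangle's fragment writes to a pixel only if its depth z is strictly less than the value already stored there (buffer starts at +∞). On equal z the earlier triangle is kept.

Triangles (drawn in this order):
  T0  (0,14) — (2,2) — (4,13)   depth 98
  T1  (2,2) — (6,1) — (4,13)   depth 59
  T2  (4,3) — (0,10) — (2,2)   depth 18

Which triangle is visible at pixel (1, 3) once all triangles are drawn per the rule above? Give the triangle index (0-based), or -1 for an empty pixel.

T0:
  2·area = 46
  edge (0, 14)→(2, 2): d=(2,-12) top-left  bias=+0
  edge (2, 2)→(4, 13): d=(2,11) right/bottom  bias=-1
  edge (4, 13)→(0, 14): d=(-4,1) right/bottom  bias=-1
    (0,4)@(1, 9): e=[2,25,19] → █
    (1,4)@(3, 9): e=[26,3,17] → █
    (2,4)@(5, 9): e=[50,-19,15] → ·
    (0,5)@(1, 11): e=[6,29,11] → █
    (2,5)@(5, 11): e=[54,-15,7] → ·
    (0,6)@(1, 13): e=[10,33,3] → █
    (2,6)@(5, 13): e=[58,-11,-1] → ·
    (0,7)@(1, 15): e=[14,37,-5] → ·
    (1,7)@(3, 15): e=[38,15,-7] → ·
  covered (6 px):
    · · · ·
    · · · ·
    · · · ·
    · · · ·
    █ █ · ·
    █ █ · ·
    █ █ · ·
    · · · ·
    · · · ·
    · · · ·
    · · · ·
T1:
  2·area = 46
  edge (2, 2)→(6, 1): d=(4,-1) top-left  bias=+0
  edge (6, 1)→(4, 13): d=(-2,12) right/bottom  bias=-1
  edge (4, 13)→(2, 2): d=(-2,-11) top-left  bias=+0
    (1,1)@(3, 3): e=[5,32,9] → █
    (2,1)@(5, 3): e=[7,8,31] → █
    (3,1)@(7, 3): e=[9,-16,53] → ·
    (1,2)@(3, 5): e=[13,28,5] → █
    (3,2)@(7, 5): e=[17,-20,49] → ·
    (1,3)@(3, 7): e=[21,24,1] → █
    (2,3)@(5, 7): e=[23,0,23] → ·  [on edge]
    (1,4)@(3, 9): e=[29,20,-3] → ·
    (1,9)@(3, 19): e=[69,0,-23] → ·  [on edge]
  covered (5 px):
    · · · ·
    · █ █ ·
    · █ █ ·
    · █ · ·
    · · · ·
    · · · ·
    · · · ·
    · · · ·
    · · · ·
    · · · ·
    · · · ·
T2:
  2·area = 18
  edge (4, 3)→(0, 10): d=(-4,7) right/bottom  bias=-1
  edge (0, 10)→(2, 2): d=(2,-8) top-left  bias=+0
  edge (2, 2)→(4, 3): d=(2,1) right/bottom  bias=-1
    (1,1)@(3, 3): e=[7,10,1] → █
    (2,1)@(5, 3): e=[-7,26,-1] → ·
    (1,2)@(3, 5): e=[-1,14,5] → ·
    (0,3)@(1, 7): e=[5,2,11] → █
    (1,3)@(3, 7): e=[-9,18,9] → ·
    (0,4)@(1, 9): e=[-3,6,15] → ·
  covered (2 px):
    · · · ·
    · █ · ·
    · · · ·
    █ · · ·
    · · · ·
    · · · ·
    · · · ·
    · · · ·
    · · · ·
    · · · ·
    · · · ·

Z-buffer (winner per pixel, '.' = empty):
  . . . .
  . 2 1 .
  . 1 1 .
  2 1 . .
  0 0 . .
  0 0 . .
  0 0 . .
  . . . .
  . . . .
  . . . .
  . . . .

Final: 1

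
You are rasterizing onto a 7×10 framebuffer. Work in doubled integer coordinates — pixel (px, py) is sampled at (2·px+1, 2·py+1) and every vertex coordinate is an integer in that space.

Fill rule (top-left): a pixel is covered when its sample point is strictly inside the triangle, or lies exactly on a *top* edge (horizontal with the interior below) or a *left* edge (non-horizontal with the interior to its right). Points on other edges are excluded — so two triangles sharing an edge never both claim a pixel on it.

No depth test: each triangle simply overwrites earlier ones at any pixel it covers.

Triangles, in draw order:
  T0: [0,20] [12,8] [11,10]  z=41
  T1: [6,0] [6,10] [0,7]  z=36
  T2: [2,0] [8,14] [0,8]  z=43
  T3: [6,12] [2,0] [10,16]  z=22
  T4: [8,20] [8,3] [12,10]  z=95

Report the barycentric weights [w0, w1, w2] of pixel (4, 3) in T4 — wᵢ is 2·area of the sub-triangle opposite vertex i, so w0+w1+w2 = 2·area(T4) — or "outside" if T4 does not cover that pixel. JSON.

T0:
  2·area = 12
  edge (0, 20)→(12, 8): d=(12,-12) top-left  bias=+0
  edge (12, 8)→(11, 10): d=(-1,2) right/bottom  bias=-1
  edge (11, 10)→(0, 20): d=(-11,10) right/bottom  bias=-1
    (6,3)@(13, 7): e=[0,-1,13] → .  [on edge]
    (5,4)@(11, 9): e=[0,1,11] → X  [on edge]
    (6,4)@(13, 9): e=[24,-3,-9] → .
    (4,5)@(9, 11): e=[0,3,9] → X  [on edge]
    (5,5)@(11, 11): e=[24,-1,-11] → .
    (3,6)@(7, 13): e=[0,5,7] → X  [on edge]
    (4,6)@(9, 13): e=[24,1,-13] → .
    (2,7)@(5, 15): e=[0,7,5] → X  [on edge]
    (3,7)@(7, 15): e=[24,3,-15] → .
    (1,8)@(3, 17): e=[0,9,3] → X  [on edge]
    (2,8)@(5, 17): e=[24,5,-17] → .
    (0,9)@(1, 19): e=[0,11,1] → X  [on edge]
  covered (6 px):
    . . . . . . .
    . . . . . . .
    . . . . . . .
    . . . . . . .
    . . . . . X .
    . . . . X . .
    . . . X . . .
    . . X . . . .
    . X . . . . .
    X . . . . . .
T1:
  2·area = 60
  edge (6, 0)→(6, 10): d=(0,10) right/bottom  bias=-1
  edge (6, 10)→(0, 7): d=(-6,-3) top-left  bias=+0
  edge (0, 7)→(6, 0): d=(6,-7) top-left  bias=+0
    (2,1)@(5, 3): e=[10,39,11] → X
    (3,1)@(7, 3): e=[-10,45,25] → .
    (1,2)@(3, 5): e=[30,21,9] → X
    (3,2)@(7, 5): e=[-10,33,37] → .
    (0,3)@(1, 7): e=[50,3,7] → X
    (3,3)@(7, 7): e=[-10,21,49] → .
    (0,4)@(1, 9): e=[50,-9,19] → .
    (1,4)@(3, 9): e=[30,-3,33] → .
    (2,4)@(5, 9): e=[10,3,47] → X
    (3,4)@(7, 9): e=[-10,9,61] → .
    (2,5)@(5, 11): e=[10,-9,59] → .
  covered (7 px):
    . . . . . . .
    . . X . . . .
    . X X . . . .
    X X X . . . .
    . . X . . . .
    . . . . . . .
    . . . . . . .
    . . . . . . .
    . . . . . . .
    . . . . . . .
T2:
  2·area = 76
  edge (2, 0)→(8, 14): d=(6,14) right/bottom  bias=-1
  edge (8, 14)→(0, 8): d=(-8,-6) top-left  bias=+0
  edge (0, 8)→(2, 0): d=(2,-8) top-left  bias=+0
    (1,1)@(3, 3): e=[4,58,14] → X
    (2,1)@(5, 3): e=[-24,70,30] → .
    (0,2)@(1, 5): e=[44,30,2] → X
    (2,2)@(5, 5): e=[-12,54,34] → .
    (0,3)@(1, 7): e=[56,14,6] → X
    (2,3)@(5, 7): e=[0,38,38] → .  [on edge]
    (0,4)@(1, 9): e=[68,-2,10] → .
    (1,4)@(3, 9): e=[40,10,26] → X
    (2,4)@(5, 9): e=[12,22,42] → X
    (3,4)@(7, 9): e=[-16,34,58] → .
    (1,5)@(3, 11): e=[52,-6,30] → .
    (2,5)@(5, 11): e=[24,6,46] → X
  covered (9 px):
    . . . . . . .
    . X . . . . .
    X X . . . . .
    X X . . . . .
    . X X . . . .
    . . X . . . .
    . . . X . . .
    . . . . . . .
    . . . . . . .
    . . . . . . .
T3:
  2·area = 32
  edge (6, 12)→(2, 0): d=(-4,-12) top-left  bias=+0
  edge (2, 0)→(10, 16): d=(8,16) right/bottom  bias=-1
  edge (10, 16)→(6, 12): d=(-4,-4) top-left  bias=+0
    (1,1)@(3, 3): e=[0,8,24] → X  [on edge]
    (2,1)@(5, 3): e=[24,-24,32] → .
    (1,2)@(3, 5): e=[-8,24,16] → .
    (0,3)@(1, 7): e=[-40,72,0] → .  [on edge]
    (2,3)@(5, 7): e=[8,8,16] → X
    (3,3)@(7, 7): e=[32,-24,24] → .
    (1,4)@(3, 9): e=[-24,56,0] → .  [on edge]
    (2,4)@(5, 9): e=[0,24,8] → X  [on edge]
    (3,4)@(7, 9): e=[24,-8,16] → .
    (2,5)@(5, 11): e=[-8,40,0] → .  [on edge]
    (3,5)@(7, 11): e=[16,8,8] → X
    (4,5)@(9, 11): e=[40,-24,16] → .
    (3,6)@(7, 13): e=[8,24,0] → X  [on edge]
    (3,7)@(7, 15): e=[0,40,-8] → .  [on edge]
    (4,7)@(9, 15): e=[24,8,0] → X  [on edge]
    (5,8)@(11, 17): e=[40,-8,0] → .  [on edge]
    (6,9)@(13, 19): e=[56,-24,0] → .  [on edge]
  covered (6 px):
    . . . . . . .
    . X . . . . .
    . . . . . . .
    . . X . . . .
    . . X . . . .
    . . . X . . .
    . . . X . . .
    . . . . X . .
    . . . . . . .
    . . . . . . .
T4:
  2·area = 68
  edge (8, 20)→(8, 3): d=(0,-17) top-left  bias=+0
  edge (8, 3)→(12, 10): d=(4,7) right/bottom  bias=-1
  edge (12, 10)→(8, 20): d=(-4,10) right/bottom  bias=-1
    (4,2)@(9, 5): e=[17,1,50] → X
    (5,2)@(11, 5): e=[51,-13,30] → .
    (4,3)@(9, 7): e=[17,9,42] → X
    (5,3)@(11, 7): e=[51,-5,22] → .
    (4,4)@(9, 9): e=[17,17,34] → X
    (5,4)@(11, 9): e=[51,3,14] → X
    (6,4)@(13, 9): e=[85,-11,-6] → .
    (4,5)@(9, 11): e=[17,25,26] → X
    (6,5)@(13, 11): e=[85,-3,-14] → .
    (4,6)@(9, 13): e=[17,33,18] → X
    (5,6)@(11, 13): e=[51,19,-2] → .
    (4,7)@(9, 15): e=[17,41,10] → X
  covered (9 px):
    . . . . . . .
    . . . . . . .
    . . . . X . .
    . . . . X . .
    . . . . X X .
    . . . . X X .
    . . . . X . .
    . . . . X . .
    . . . . X . .
    . . . . . . .

Answer: [9,42,17]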